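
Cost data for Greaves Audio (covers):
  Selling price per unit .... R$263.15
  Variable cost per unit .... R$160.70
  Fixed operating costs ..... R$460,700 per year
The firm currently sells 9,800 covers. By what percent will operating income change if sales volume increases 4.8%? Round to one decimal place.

+8.9%

Total contribution margin = 9,800 × R$102.45 = R$1,004,010.00.
Operating income = contribution − fixed costs = R$1,004,010.00 − R$460,700 = R$543,310.00.
DOL = contribution ÷ EBIT = R$1,004,010.00 ÷ R$543,310.00 = 1.8480.
%ΔEBIT = DOL × %ΔSales = 1.8480 × +4.8% = +8.9%.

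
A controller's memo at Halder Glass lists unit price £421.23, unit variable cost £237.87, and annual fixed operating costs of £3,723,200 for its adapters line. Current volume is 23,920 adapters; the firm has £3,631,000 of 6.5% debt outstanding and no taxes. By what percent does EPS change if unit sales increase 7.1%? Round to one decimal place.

+73.0%

Contribution at this volume is 23,920 × £183.36 = £4,385,971.20.
Operating income = contribution − fixed costs = £4,385,971.20 − £3,723,200 = £662,771.20.
After interest of £236,015.00, pre-tax earnings = £426,756.20.
DCL = total CM / (EBIT − I) = £4,385,971.20 / £426,756.20 = 10.2775.
EPS therefore changes by 10.2775 × (+7.1%) = +73.0%.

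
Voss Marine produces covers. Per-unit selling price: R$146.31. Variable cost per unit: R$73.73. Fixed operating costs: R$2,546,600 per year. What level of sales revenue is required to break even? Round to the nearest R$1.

CM per unit = R$146.31 − R$73.73 = R$72.58; CM ratio = R$72.58 / R$146.31 = 0.4961.
Break-even revenue = fixed costs × price ÷ CM = R$2,546,600 × R$146.31 ÷ R$72.58 = R$5,133,550.

R$5,133,550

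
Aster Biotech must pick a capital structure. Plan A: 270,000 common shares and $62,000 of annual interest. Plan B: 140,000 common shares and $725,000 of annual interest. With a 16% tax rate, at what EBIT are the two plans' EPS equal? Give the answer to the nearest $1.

At indifference, (EBIT − 62,000)(1 − t)/270,000 = (EBIT − 725,000)(1 − t)/140,000.
The (1 − t) factor cancels: (EBIT − 62,000) × 140,000 = (EBIT − 725,000) × 270,000.
Solving, EBIT = (725,000·270,000 − 62,000·140,000) / (270,000 − 140,000) = 187,070,000,000 / 130,000 = 1,439,000.00.

$1,439,000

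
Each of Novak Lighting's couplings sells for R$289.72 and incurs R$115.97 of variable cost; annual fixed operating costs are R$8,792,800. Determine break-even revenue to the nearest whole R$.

CM per unit = R$289.72 − R$115.97 = R$173.75; CM ratio = R$173.75 / R$289.72 = 0.5997.
Break-even sales = FC ÷ CM ratio = R$8,792,800 × R$289.72 / R$173.75 = R$14,661,583.

R$14,661,583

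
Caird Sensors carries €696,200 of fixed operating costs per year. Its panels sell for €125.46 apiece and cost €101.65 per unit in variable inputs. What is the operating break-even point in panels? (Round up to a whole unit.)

29,240 panels

Contribution margin per unit = €125.46 − €101.65 = €23.81.
Break-even volume = fixed costs ÷ CM per unit = €696,200 ÷ €23.81 = 29,239.82, so 29,240 panels.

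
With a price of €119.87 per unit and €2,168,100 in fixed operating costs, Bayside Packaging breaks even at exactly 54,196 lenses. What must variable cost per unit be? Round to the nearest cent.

At break-even, FC = Q × (P − VC), so P − VC = €2,168,100 ÷ 54,196 = €40.0048.
Hence VC = price − CM = €119.87 − €40.0048 = €79.87.

€79.87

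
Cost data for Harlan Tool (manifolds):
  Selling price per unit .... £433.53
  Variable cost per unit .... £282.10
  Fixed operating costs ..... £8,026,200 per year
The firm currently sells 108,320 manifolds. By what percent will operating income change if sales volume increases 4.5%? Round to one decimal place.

Contribution at this volume is 108,320 × £151.43 = £16,402,897.60.
Subtracting fixed costs: EBIT = £16,402,897.60 − £8,026,200 = £8,376,697.60.
So DOL = total CM / EBIT = £16,402,897.60 / £8,376,697.60 = 1.9582.
So EBIT moves 1.9582 × (+4.5%) = +8.8%.

+8.8%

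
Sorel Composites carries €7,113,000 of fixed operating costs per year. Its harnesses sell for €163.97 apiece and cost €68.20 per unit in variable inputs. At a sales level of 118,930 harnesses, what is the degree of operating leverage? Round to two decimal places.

Contribution at this volume is 118,930 × €95.77 = €11,389,926.10.
Operating income = contribution − fixed costs = €11,389,926.10 − €7,113,000 = €4,276,926.10.
So DOL = total CM / EBIT = €11,389,926.10 / €4,276,926.10 = 2.6631.

2.66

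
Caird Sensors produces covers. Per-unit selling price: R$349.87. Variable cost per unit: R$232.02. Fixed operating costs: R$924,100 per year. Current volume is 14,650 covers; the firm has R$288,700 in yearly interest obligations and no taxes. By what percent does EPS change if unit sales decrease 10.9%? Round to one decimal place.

-36.6%

At 14,650 units, contribution = 14,650 × R$117.85 = R$1,726,502.50.
Operating income = contribution − fixed costs = R$1,726,502.50 − R$924,100 = R$802,402.50.
After interest of R$288,700.00, pre-tax earnings = R$513,702.50.
DCL = total CM / (EBIT − I) = R$1,726,502.50 / R$513,702.50 = 3.3609.
%ΔEPS = DCL × %ΔSales = 3.3609 × -10.9% = -36.6%.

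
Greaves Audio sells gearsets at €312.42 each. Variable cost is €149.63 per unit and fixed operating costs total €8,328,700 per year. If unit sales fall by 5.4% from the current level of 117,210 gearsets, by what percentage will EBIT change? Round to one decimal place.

-9.6%

Total contribution margin = 117,210 × €162.79 = €19,080,615.90.
EBIT = €19,080,615.90 − €8,328,700 = €10,751,915.90.
DOL = contribution ÷ EBIT = €19,080,615.90 ÷ €10,751,915.90 = 1.7746.
So EBIT moves 1.7746 × (-5.4%) = -9.6%.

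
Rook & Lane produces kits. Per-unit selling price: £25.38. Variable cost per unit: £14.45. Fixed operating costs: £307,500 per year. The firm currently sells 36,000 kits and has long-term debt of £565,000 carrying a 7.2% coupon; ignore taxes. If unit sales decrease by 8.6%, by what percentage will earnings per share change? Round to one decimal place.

Total contribution margin = 36,000 × £10.93 = £393,480.00.
Subtracting fixed costs: EBIT = £393,480.00 − £307,500 = £85,980.00.
Interest = £40,680.00, so EBIT − I = £45,300.00.
DCL = total CM / (EBIT − I) = £393,480.00 / £45,300.00 = 8.6861.
EPS therefore changes by 8.6861 × (-8.6%) = -74.7%.

-74.7%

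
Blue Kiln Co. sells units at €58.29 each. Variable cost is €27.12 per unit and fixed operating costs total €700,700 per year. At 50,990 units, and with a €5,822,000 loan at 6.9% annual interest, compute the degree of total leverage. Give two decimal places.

3.26

Contribution at this volume is 50,990 × €31.17 = €1,589,358.30.
EBIT = €1,589,358.30 − €700,700 = €888,658.30. Interest = €401,718.00.
DOL = €1,589,358.30 ÷ €888,658.30 = 1.7885; DFL = €888,658.30 ÷ €486,940.30 = 1.8250.
Combined leverage = 1.7885 × 1.8250 = 3.2640.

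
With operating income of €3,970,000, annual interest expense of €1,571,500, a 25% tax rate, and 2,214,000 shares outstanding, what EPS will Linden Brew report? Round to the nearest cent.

€0.81

Pre-tax income = €3,970,000 − €1,571,500.00 = €2,398,500.00.
Net income = €2,398,500.00 × (1 − 0.25) = €1,798,875.00.
Per share: €1,798,875.00 / 2,214,000 shares = €0.81.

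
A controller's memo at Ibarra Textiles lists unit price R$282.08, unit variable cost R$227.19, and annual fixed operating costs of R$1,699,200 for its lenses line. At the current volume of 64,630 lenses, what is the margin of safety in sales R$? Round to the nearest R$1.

R$9,498,633

Unit CM = price − variable cost = R$282.08 − R$227.19 = R$54.89. Break-even units = R$1,699,200 ÷ R$54.89 = 30,956.46; break-even revenue = 30,956.46 × R$282.08 = R$8,732,197.78.
Actual sales revenue = 64,630 × R$282.08 = R$18,230,830.40.
Margin of safety = R$18,230,830.40 − R$8,732,197.78 = R$9,498,633.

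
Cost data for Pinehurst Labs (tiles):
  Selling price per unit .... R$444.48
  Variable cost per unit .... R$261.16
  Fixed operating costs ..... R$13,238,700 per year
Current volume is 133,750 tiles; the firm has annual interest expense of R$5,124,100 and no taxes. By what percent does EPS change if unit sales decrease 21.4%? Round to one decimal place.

At 133,750 units, contribution = 133,750 × R$183.32 = R$24,519,050.00.
Subtracting fixed costs: EBIT = R$24,519,050.00 − R$13,238,700 = R$11,280,350.00.
Interest = R$5,124,100.00, so EBIT − I = R$6,156,250.00.
Degree of combined leverage = contribution ÷ (EBIT − I) = R$24,519,050.00 ÷ R$6,156,250.00 = 3.9828.
%ΔEPS = DCL × %ΔSales = 3.9828 × -21.4% = -85.2%.

-85.2%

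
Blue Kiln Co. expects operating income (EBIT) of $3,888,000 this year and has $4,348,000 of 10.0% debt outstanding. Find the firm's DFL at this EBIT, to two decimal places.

1.13

Annual interest charges come to $434,800.00.
Degree of financial leverage = EBIT / (EBIT − interest) = $3,888,000 / $3,453,200.00 = 1.1259.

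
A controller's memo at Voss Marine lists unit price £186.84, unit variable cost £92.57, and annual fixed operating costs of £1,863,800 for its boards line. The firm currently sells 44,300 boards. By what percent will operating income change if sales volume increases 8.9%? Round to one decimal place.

Total contribution margin = 44,300 × £94.27 = £4,176,161.00.
EBIT = £4,176,161.00 − £1,863,800 = £2,312,361.00.
So DOL = total CM / EBIT = £4,176,161.00 / £2,312,361.00 = 1.8060.
Operating income changes by 1.8060 × +8.9% = +16.1%.

+16.1%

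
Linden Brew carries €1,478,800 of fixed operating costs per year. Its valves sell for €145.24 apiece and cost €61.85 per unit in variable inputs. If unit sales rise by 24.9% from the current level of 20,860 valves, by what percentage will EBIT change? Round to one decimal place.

Total contribution margin = 20,860 × €83.39 = €1,739,515.40.
Operating income = contribution − fixed costs = €1,739,515.40 − €1,478,800 = €260,715.40.
DOL = contribution ÷ EBIT = €1,739,515.40 ÷ €260,715.40 = 6.6721.
So EBIT moves 6.6721 × (+24.9%) = +166.1%.

+166.1%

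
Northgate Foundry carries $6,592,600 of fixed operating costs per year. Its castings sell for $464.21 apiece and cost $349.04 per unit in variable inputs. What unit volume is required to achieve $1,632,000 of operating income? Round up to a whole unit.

71,413 castings

Unit CM = price − variable cost = $464.21 − $349.04 = $115.17.
Required volume = (fixed costs + target profit) ÷ CM = ($6,592,600 + $1,632,000) ÷ $115.17 = 71,412.69, so 71,413 castings.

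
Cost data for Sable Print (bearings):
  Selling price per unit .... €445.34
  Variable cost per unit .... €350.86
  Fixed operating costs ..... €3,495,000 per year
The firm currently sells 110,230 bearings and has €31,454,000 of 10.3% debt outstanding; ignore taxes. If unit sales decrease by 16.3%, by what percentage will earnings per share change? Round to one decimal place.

-46.1%

Contribution at this volume is 110,230 × €94.48 = €10,414,530.40.
Operating income = contribution − fixed costs = €10,414,530.40 − €3,495,000 = €6,919,530.40.
After interest of €3,239,762.00, pre-tax earnings = €3,679,768.40.
Degree of combined leverage = contribution ÷ (EBIT − I) = €10,414,530.40 ÷ €3,679,768.40 = 2.8302.
EPS therefore changes by 2.8302 × (-16.3%) = -46.1%.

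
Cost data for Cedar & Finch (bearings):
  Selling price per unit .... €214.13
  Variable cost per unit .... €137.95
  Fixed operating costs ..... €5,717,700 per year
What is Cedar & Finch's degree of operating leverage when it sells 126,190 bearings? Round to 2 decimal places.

2.47

At 126,190 units, contribution = 126,190 × €76.18 = €9,613,154.20.
Subtracting fixed costs: EBIT = €9,613,154.20 − €5,717,700 = €3,895,454.20.
DOL = contribution ÷ EBIT = €9,613,154.20 ÷ €3,895,454.20 = 2.4678.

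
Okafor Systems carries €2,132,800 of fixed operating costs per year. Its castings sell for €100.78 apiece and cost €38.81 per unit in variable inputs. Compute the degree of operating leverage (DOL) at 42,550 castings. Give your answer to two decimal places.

5.23

Contribution at this volume is 42,550 × €61.97 = €2,636,823.50.
Operating income = contribution − fixed costs = €2,636,823.50 − €2,132,800 = €504,023.50.
Degree of operating leverage = €2,636,823.50 / €504,023.50 = 5.2315.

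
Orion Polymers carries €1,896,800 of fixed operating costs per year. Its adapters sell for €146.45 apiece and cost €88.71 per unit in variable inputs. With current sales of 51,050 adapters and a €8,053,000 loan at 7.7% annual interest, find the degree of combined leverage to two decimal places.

6.84

Contribution at this volume is 51,050 × €57.74 = €2,947,627.00.
Subtracting fixed costs: EBIT = €2,947,627.00 − €1,896,800 = €1,050,827.00. Interest = €620,081.00, so EBIT − I = €430,746.00.
DCL = contribution ÷ (EBIT − I) = €2,947,627.00 ÷ €430,746.00 = 6.8431.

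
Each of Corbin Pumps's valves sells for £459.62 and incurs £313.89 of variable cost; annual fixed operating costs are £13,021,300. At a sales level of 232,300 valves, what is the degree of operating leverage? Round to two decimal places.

1.63

Total contribution margin = 232,300 × £145.73 = £33,853,079.00.
Subtracting fixed costs: EBIT = £33,853,079.00 − £13,021,300 = £20,831,779.00.
So DOL = total CM / EBIT = £33,853,079.00 / £20,831,779.00 = 1.6251.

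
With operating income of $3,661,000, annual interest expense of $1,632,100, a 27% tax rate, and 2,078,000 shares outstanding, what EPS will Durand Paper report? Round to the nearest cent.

Interest = $1,632,100.00, so EBT = $3,661,000 − $1,632,100.00 = $2,028,900.00.
After tax at 27%: net income = $2,028,900.00 × 0.73 = $1,481,097.00.
Per share: $1,481,097.00 / 2,078,000 shares = $0.71.

$0.71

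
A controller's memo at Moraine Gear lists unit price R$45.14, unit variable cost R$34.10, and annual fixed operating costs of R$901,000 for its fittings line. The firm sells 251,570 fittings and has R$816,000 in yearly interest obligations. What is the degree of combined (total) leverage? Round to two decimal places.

At 251,570 units, contribution = 251,570 × R$11.04 = R$2,777,332.80.
Operating income = contribution − fixed costs = R$2,777,332.80 − R$901,000 = R$1,876,332.80. Interest = R$816,000.00.
DOL = R$2,777,332.80 ÷ R$1,876,332.80 = 1.4802; DFL = R$1,876,332.80 ÷ R$1,060,332.80 = 1.7696.
DCL = DOL × DFL = 1.4802 × 1.7696 = 2.6194.

2.62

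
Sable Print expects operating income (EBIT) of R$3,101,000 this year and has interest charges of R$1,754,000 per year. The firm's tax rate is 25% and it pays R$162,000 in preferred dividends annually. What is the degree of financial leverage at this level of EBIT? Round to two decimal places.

Annual interest charges come to R$1,754,000.00.
Preferred dividends grossed up pre-tax: R$162,000 / (1 − 0.25) = R$216,000.00.
DFL = EBIT ÷ [EBIT − I − D_p/(1−t)] = R$3,101,000 ÷ [R$3,101,000 − R$1,754,000.00 − R$216,000.00] = R$3,101,000 ÷ R$1,131,000.00 = 2.7418.

2.74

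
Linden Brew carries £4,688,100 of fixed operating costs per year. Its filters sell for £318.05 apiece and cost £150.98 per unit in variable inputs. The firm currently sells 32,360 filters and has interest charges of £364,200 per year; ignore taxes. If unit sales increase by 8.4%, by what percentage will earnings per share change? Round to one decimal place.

At 32,360 units, contribution = 32,360 × £167.07 = £5,406,385.20.
Subtracting fixed costs: EBIT = £5,406,385.20 − £4,688,100 = £718,285.20.
Interest = £364,200.00, so EBIT − I = £354,085.20.
Degree of combined leverage = contribution ÷ (EBIT − I) = £5,406,385.20 ÷ £354,085.20 = 15.2686.
EPS therefore changes by 15.2686 × (+8.4%) = +128.3%.

+128.3%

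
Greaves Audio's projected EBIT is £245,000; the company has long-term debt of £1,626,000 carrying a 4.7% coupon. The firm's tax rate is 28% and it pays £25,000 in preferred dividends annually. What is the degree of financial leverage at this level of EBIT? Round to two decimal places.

Annual interest charges come to £76,422.00.
Preferred dividends grossed up pre-tax: £25,000 / (1 − 0.28) = £34,722.22.
DFL = EBIT ÷ [EBIT − I − D_p/(1−t)] = £245,000 ÷ [£245,000 − £76,422.00 − £34,722.22] = £245,000 ÷ £133,855.78 = 1.8303.

1.83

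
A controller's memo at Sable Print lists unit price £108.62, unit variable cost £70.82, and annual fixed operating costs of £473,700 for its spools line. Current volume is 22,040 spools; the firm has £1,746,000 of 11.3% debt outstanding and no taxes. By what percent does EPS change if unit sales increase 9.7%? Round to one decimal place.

Total contribution margin = 22,040 × £37.80 = £833,112.00.
Subtracting fixed costs: EBIT = £833,112.00 − £473,700 = £359,412.00.
Interest = £197,298.00, so EBIT − I = £162,114.00.
DCL = total CM / (EBIT − I) = £833,112.00 / £162,114.00 = 5.1391.
%ΔEPS = DCL × %ΔSales = 5.1391 × +9.7% = +49.8%.

+49.8%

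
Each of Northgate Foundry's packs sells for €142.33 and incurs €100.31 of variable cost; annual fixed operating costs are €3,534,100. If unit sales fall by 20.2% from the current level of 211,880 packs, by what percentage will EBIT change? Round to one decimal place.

-33.5%

Contribution at this volume is 211,880 × €42.02 = €8,903,197.60.
Operating income = contribution − fixed costs = €8,903,197.60 − €3,534,100 = €5,369,097.60.
DOL = contribution ÷ EBIT = €8,903,197.60 ÷ €5,369,097.60 = 1.6582.
So EBIT moves 1.6582 × (-20.2%) = -33.5%.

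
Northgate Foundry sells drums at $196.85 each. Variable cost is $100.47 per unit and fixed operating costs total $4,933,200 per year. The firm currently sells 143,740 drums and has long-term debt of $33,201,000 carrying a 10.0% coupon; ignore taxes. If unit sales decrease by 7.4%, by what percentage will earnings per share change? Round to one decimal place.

Total contribution margin = 143,740 × $96.38 = $13,853,661.20.
Operating income = contribution − fixed costs = $13,853,661.20 − $4,933,200 = $8,920,461.20.
Interest = $3,320,100.00, so EBIT − I = $5,600,361.20.
Degree of combined leverage = contribution ÷ (EBIT − I) = $13,853,661.20 ÷ $5,600,361.20 = 2.4737.
%ΔEPS = DCL × %ΔSales = 2.4737 × -7.4% = -18.3%.

-18.3%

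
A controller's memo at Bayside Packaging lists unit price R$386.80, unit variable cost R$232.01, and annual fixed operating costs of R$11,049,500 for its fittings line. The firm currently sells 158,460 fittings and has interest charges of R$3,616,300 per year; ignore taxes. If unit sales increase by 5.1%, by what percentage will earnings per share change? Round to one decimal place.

+12.7%

At 158,460 units, contribution = 158,460 × R$154.79 = R$24,528,023.40.
Subtracting fixed costs: EBIT = R$24,528,023.40 − R$11,049,500 = R$13,478,523.40.
After interest of R$3,616,300.00, pre-tax earnings = R$9,862,223.40.
Degree of combined leverage = contribution ÷ (EBIT − I) = R$24,528,023.40 ÷ R$9,862,223.40 = 2.4871.
EPS therefore changes by 2.4871 × (+5.1%) = +12.7%.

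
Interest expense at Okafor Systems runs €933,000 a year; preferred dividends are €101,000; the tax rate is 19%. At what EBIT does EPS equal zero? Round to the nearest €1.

Preferred dividends are paid after tax, so their pre-tax equivalent is €101,000 ÷ (1 − 0.19) = €124,691.36.
Financial break-even EBIT = interest + D_p ÷ (1 − t) = €933,000 + €124,691.36 = €1,057,691.36.

€1,057,691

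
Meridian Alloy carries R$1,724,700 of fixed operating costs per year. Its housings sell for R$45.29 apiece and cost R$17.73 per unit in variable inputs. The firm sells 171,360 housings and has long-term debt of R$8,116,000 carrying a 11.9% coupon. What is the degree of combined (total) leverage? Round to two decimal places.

At 171,360 units, contribution = 171,360 × R$27.56 = R$4,722,681.60.
Subtracting fixed costs: EBIT = R$4,722,681.60 − R$1,724,700 = R$2,997,981.60. Interest = R$965,804.00, so EBIT − I = R$2,032,177.60.
DCL = contribution ÷ (EBIT − I) = R$4,722,681.60 ÷ R$2,032,177.60 = 2.3240.

2.32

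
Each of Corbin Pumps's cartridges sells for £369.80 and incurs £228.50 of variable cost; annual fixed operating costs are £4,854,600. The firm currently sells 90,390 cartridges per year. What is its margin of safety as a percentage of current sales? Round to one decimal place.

62.0%

Unit CM = price − variable cost = £369.80 − £228.50 = £141.30. Break-even units = £4,854,600 ÷ £141.30 = 34,356.69; break-even revenue = 34,356.69 × £369.80 = £12,705,103.18.
Current sales = 90,390 × £369.80 = £33,426,222.00.
Margin of safety = (£33,426,222.00 − £12,705,103.18) ÷ £33,426,222.00 = 62.0%.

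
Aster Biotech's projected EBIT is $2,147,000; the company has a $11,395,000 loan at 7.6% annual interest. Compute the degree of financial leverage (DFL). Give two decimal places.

Interest = $866,020.00.
DFL = EBIT ÷ (EBIT − I) = $2,147,000 ÷ ($2,147,000 − $866,020.00) = $2,147,000 ÷ $1,280,980.00 = 1.6761.

1.68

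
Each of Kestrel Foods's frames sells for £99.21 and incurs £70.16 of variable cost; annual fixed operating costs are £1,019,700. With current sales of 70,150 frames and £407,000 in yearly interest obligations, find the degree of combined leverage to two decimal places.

At 70,150 units, contribution = 70,150 × £29.05 = £2,037,857.50.
EBIT = £2,037,857.50 − £1,019,700 = £1,018,157.50. Interest = £407,000.00, so EBIT − I = £611,157.50.
DCL = contribution ÷ (EBIT − I) = £2,037,857.50 ÷ £611,157.50 = 3.3344.

3.33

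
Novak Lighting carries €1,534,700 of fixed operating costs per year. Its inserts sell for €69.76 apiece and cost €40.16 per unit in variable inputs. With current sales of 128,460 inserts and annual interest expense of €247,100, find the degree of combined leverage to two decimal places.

At 128,460 units, contribution = 128,460 × €29.60 = €3,802,416.00.
Operating income = contribution − fixed costs = €3,802,416.00 − €1,534,700 = €2,267,716.00. Interest = €247,100.00.
DOL = €3,802,416.00 ÷ €2,267,716.00 = 1.6768; DFL = €2,267,716.00 ÷ €2,020,616.00 = 1.1223.
Combined leverage = 1.6768 × 1.1223 = 1.8819.

1.88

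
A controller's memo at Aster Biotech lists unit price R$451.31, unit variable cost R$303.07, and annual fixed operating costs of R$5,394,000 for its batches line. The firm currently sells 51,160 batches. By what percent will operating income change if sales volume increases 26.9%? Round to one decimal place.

+93.2%

At 51,160 units, contribution = 51,160 × R$148.24 = R$7,583,958.40.
Subtracting fixed costs: EBIT = R$7,583,958.40 − R$5,394,000 = R$2,189,958.40.
DOL = contribution ÷ EBIT = R$7,583,958.40 ÷ R$2,189,958.40 = 3.4631.
Operating income changes by 3.4631 × +26.9% = +93.2%.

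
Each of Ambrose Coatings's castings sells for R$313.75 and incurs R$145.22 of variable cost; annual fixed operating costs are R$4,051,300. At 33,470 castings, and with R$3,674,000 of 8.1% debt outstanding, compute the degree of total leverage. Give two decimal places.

Total contribution margin = 33,470 × R$168.53 = R$5,640,699.10.
Operating income = contribution − fixed costs = R$5,640,699.10 − R$4,051,300 = R$1,589,399.10. Interest = R$297,594.00.
DOL = R$5,640,699.10 ÷ R$1,589,399.10 = 3.5490; DFL = R$1,589,399.10 ÷ R$1,291,805.10 = 1.2304.
DCL = DOL × DFL = 3.5490 × 1.2304 = 4.3667.

4.37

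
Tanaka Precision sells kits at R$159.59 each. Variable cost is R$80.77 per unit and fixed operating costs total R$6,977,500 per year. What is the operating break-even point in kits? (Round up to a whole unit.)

Unit CM = price − variable cost = R$159.59 − R$80.77 = R$78.82.
Break-even Q = R$6,977,500 / R$78.82 = 88,524.49 → 88,525 kits.

88,525 kits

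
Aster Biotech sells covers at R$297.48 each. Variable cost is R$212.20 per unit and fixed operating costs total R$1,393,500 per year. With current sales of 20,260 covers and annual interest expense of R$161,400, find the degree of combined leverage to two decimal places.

9.99

Contribution at this volume is 20,260 × R$85.28 = R$1,727,772.80.
EBIT = R$1,727,772.80 − R$1,393,500 = R$334,272.80. Interest = R$161,400.00, so EBIT − I = R$172,872.80.
DCL = contribution ÷ (EBIT − I) = R$1,727,772.80 ÷ R$172,872.80 = 9.9945.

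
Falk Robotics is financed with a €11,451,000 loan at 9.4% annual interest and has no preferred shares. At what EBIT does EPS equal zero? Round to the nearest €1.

€1,076,394

Annual interest = 9.4% × €11,451,000 = €1,076,394.00.
With no preferred dividends, EPS = 0 when EBIT exactly covers interest, so the financial break-even EBIT is €1,076,394.00.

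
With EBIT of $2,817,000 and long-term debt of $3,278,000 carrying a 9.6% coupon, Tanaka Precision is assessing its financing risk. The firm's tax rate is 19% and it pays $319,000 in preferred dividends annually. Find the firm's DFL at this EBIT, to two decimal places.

Interest = $314,688.00.
Preferred dividends grossed up pre-tax: $319,000 / (1 − 0.19) = $393,827.16.
DFL = EBIT ÷ [EBIT − I − D_p/(1−t)] = $2,817,000 ÷ [$2,817,000 − $314,688.00 − $393,827.16] = $2,817,000 ÷ $2,108,484.84 = 1.3360.

1.34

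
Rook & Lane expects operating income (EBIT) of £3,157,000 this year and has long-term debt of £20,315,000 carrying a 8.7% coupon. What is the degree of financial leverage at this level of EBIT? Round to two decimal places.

Annual interest charges come to £1,767,405.00.
Degree of financial leverage = EBIT / (EBIT − interest) = £3,157,000 / £1,389,595.00 = 2.2719.

2.27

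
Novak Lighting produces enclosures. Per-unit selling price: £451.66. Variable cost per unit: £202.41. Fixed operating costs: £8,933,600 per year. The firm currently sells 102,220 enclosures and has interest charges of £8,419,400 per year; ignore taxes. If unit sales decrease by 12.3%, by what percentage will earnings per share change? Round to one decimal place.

-38.6%

Total contribution margin = 102,220 × £249.25 = £25,478,335.00.
Operating income = contribution − fixed costs = £25,478,335.00 − £8,933,600 = £16,544,735.00.
Interest = £8,419,400.00, so EBIT − I = £8,125,335.00.
Degree of combined leverage = contribution ÷ (EBIT − I) = £25,478,335.00 ÷ £8,125,335.00 = 3.1357.
EPS therefore changes by 3.1357 × (-12.3%) = -38.6%.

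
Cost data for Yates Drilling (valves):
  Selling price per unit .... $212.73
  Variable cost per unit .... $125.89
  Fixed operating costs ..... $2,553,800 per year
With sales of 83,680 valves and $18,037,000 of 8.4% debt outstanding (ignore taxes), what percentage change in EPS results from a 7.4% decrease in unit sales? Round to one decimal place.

Total contribution margin = 83,680 × $86.84 = $7,266,771.20.
Subtracting fixed costs: EBIT = $7,266,771.20 − $2,553,800 = $4,712,971.20.
Interest = $1,515,108.00, so EBIT − I = $3,197,863.20.
Degree of combined leverage = contribution ÷ (EBIT − I) = $7,266,771.20 ÷ $3,197,863.20 = 2.2724.
EPS therefore changes by 2.2724 × (-7.4%) = -16.8%.

-16.8%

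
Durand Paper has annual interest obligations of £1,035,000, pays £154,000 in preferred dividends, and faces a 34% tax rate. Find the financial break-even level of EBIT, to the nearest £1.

£1,268,333

Grossing the preferred dividend up to pre-tax terms: £154,000 / (1 − 0.34) = £233,333.33.
Financial break-even EBIT = interest + D_p ÷ (1 − t) = £1,035,000 + £233,333.33 = £1,268,333.33.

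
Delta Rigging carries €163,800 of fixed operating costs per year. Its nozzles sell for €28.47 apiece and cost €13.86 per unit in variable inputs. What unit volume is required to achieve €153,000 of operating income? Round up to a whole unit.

21,684 nozzles

Unit CM = price − variable cost = €28.47 − €13.86 = €14.61.
Required volume = (fixed costs + target profit) ÷ CM = (€163,800 + €153,000) ÷ €14.61 = 21,683.78, so 21,684 nozzles.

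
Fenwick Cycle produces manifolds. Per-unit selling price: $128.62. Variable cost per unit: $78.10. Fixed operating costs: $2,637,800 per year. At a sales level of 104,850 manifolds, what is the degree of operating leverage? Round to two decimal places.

Contribution at this volume is 104,850 × $50.52 = $5,297,022.00.
EBIT = $5,297,022.00 − $2,637,800 = $2,659,222.00.
Degree of operating leverage = $5,297,022.00 / $2,659,222.00 = 1.9919.

1.99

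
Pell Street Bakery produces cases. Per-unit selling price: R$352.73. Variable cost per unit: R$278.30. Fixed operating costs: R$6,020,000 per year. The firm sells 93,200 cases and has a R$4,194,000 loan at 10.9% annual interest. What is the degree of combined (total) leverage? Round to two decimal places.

15.09

Total contribution margin = 93,200 × R$74.43 = R$6,936,876.00.
Subtracting fixed costs: EBIT = R$6,936,876.00 − R$6,020,000 = R$916,876.00. Interest = R$457,146.00.
DOL = R$6,936,876.00 ÷ R$916,876.00 = 7.5658; DFL = R$916,876.00 ÷ R$459,730.00 = 1.9944.
Combined leverage = 7.5658 × 1.9944 = 15.0892.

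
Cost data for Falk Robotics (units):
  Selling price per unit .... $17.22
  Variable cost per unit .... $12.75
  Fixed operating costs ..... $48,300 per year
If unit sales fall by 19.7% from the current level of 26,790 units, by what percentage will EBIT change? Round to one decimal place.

Contribution at this volume is 26,790 × $4.47 = $119,751.30.
EBIT = $119,751.30 − $48,300 = $71,451.30.
Degree of operating leverage = $119,751.30 / $71,451.30 = 1.6760.
So EBIT moves 1.6760 × (-19.7%) = -33.0%.

-33.0%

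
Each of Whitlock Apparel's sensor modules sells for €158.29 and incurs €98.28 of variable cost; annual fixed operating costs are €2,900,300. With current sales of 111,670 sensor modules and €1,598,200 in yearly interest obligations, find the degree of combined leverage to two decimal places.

At 111,670 units, contribution = 111,670 × €60.01 = €6,701,316.70.
Subtracting fixed costs: EBIT = €6,701,316.70 − €2,900,300 = €3,801,016.70. Interest = €1,598,200.00, so EBIT − I = €2,202,816.70.
DCL = contribution ÷ (EBIT − I) = €6,701,316.70 ÷ €2,202,816.70 = 3.0422.

3.04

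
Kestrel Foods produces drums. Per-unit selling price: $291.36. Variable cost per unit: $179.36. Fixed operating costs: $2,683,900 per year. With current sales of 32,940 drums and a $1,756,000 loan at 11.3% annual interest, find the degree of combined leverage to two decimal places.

At 32,940 units, contribution = 32,940 × $112.00 = $3,689,280.00.
EBIT = $3,689,280.00 − $2,683,900 = $1,005,380.00. Interest = $198,428.00, so EBIT − I = $806,952.00.
DCL = contribution ÷ (EBIT − I) = $3,689,280.00 ÷ $806,952.00 = 4.5719.

4.57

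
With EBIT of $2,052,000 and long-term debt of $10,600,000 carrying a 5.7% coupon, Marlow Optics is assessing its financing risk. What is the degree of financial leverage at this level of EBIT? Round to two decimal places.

Interest = $604,200.00.
DFL = EBIT ÷ (EBIT − I) = $2,052,000 ÷ ($2,052,000 − $604,200.00) = $2,052,000 ÷ $1,447,800.00 = 1.4173.

1.42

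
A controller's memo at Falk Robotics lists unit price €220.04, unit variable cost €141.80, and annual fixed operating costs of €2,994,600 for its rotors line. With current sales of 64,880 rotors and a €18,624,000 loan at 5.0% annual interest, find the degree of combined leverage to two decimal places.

Total contribution margin = 64,880 × €78.24 = €5,076,211.20.
Operating income = contribution − fixed costs = €5,076,211.20 − €2,994,600 = €2,081,611.20. Interest = €931,200.00, so EBIT − I = €1,150,411.20.
Degree of total leverage = total CM / (EBIT − interest) = €5,076,211.20 / €1,150,411.20 = 4.4125.

4.41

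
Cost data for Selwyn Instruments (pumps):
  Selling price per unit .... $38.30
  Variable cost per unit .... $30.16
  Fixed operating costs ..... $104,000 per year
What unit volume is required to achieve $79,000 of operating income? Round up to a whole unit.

Unit CM = price − variable cost = $38.30 − $30.16 = $8.14.
Need Q such that Q × $8.14 − $104,000 = $79,000, i.e. Q = $183,000 / $8.14 = 22,481.57 → 22,482.

22,482 pumps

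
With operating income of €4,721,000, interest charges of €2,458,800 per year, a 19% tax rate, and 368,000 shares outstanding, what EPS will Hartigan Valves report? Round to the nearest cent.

Interest = €2,458,800.00, so EBT = €4,721,000 − €2,458,800.00 = €2,262,200.00.
Net income = €2,262,200.00 × (1 − 0.19) = €1,832,382.00.
Per share: €1,832,382.00 / 368,000 shares = €4.98.

€4.98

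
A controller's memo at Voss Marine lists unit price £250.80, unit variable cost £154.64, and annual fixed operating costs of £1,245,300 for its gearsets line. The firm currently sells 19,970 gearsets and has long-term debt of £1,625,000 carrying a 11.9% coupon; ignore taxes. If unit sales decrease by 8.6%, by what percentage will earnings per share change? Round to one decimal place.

Contribution at this volume is 19,970 × £96.16 = £1,920,315.20.
EBIT = £1,920,315.20 − £1,245,300 = £675,015.20.
After interest of £193,375.00, pre-tax earnings = £481,640.20.
Degree of combined leverage = contribution ÷ (EBIT − I) = £1,920,315.20 ÷ £481,640.20 = 3.9870.
%ΔEPS = DCL × %ΔSales = 3.9870 × -8.6% = -34.3%.

-34.3%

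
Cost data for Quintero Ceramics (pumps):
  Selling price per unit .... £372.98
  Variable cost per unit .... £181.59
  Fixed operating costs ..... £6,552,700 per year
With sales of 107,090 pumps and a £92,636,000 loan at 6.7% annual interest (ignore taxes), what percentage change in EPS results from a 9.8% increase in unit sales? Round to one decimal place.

+26.0%

At 107,090 units, contribution = 107,090 × £191.39 = £20,495,955.10.
EBIT = £20,495,955.10 − £6,552,700 = £13,943,255.10.
After interest of £6,206,612.00, pre-tax earnings = £7,736,643.10.
Degree of combined leverage = contribution ÷ (EBIT − I) = £20,495,955.10 ÷ £7,736,643.10 = 2.6492.
EPS therefore changes by 2.6492 × (+9.8%) = +26.0%.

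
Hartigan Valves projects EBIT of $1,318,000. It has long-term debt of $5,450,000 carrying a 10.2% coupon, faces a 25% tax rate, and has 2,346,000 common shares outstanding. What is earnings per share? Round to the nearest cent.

$0.24

Interest = $555,900.00, so EBT = $1,318,000 − $555,900.00 = $762,100.00.
After tax at 25%: net income = $762,100.00 × 0.75 = $571,575.00.
EPS = $571,575.00 ÷ 2,346,000 = $0.24.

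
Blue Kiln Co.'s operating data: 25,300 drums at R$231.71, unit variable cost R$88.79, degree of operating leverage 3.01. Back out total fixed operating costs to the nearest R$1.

R$2,414,588

Contribution at this volume is 25,300 × R$142.92 = R$3,615,876.00.
Since DOL = CM ÷ EBIT, EBIT = R$3,615,876.00 ÷ 3.01 = R$1,201,287.71.
And FC = contribution − EBIT = R$3,615,876.00 − R$1,201,287.71 = R$2,414,588.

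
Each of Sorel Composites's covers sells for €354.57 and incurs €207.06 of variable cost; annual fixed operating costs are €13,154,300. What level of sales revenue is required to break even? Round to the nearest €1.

Contribution margin per unit = €354.57 − €207.06 = €147.51, a CM ratio of €147.51 ÷ €354.57 = 0.4160.
Break-even revenue = fixed costs × price ÷ CM = €13,154,300 × €354.57 ÷ €147.51 = €31,619,010.

€31,619,010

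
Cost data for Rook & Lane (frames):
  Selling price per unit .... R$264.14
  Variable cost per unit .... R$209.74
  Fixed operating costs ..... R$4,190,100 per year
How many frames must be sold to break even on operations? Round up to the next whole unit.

Contribution margin per unit = R$264.14 − R$209.74 = R$54.40.
Break-even Q = R$4,190,100 / R$54.40 = 77,023.90 → 77,024 frames.

77,024 frames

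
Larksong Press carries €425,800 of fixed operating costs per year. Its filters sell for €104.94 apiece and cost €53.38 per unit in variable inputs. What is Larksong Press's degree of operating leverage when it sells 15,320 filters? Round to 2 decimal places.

2.17

Contribution at this volume is 15,320 × €51.56 = €789,899.20.
EBIT = €789,899.20 − €425,800 = €364,099.20.
Degree of operating leverage = €789,899.20 / €364,099.20 = 2.1695.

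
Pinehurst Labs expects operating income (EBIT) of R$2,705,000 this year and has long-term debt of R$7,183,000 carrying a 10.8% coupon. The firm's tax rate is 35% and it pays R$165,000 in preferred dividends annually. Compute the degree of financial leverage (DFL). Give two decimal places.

Interest = R$775,764.00.
Preferred dividends grossed up pre-tax: R$165,000 / (1 − 0.35) = R$253,846.15.
DFL = EBIT ÷ [EBIT − I − D_p/(1−t)] = R$2,705,000 ÷ [R$2,705,000 − R$775,764.00 − R$253,846.15] = R$2,705,000 ÷ R$1,675,389.85 = 1.6145.

1.61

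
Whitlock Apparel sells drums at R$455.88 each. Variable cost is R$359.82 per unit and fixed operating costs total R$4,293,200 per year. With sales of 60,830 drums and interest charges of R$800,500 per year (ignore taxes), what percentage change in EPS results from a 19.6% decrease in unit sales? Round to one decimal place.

-152.8%

At 60,830 units, contribution = 60,830 × R$96.06 = R$5,843,329.80.
EBIT = R$5,843,329.80 − R$4,293,200 = R$1,550,129.80.
Interest = R$800,500.00, so EBIT − I = R$749,629.80.
DCL = total CM / (EBIT − I) = R$5,843,329.80 / R$749,629.80 = 7.7950.
%ΔEPS = DCL × %ΔSales = 7.7950 × -19.6% = -152.8%.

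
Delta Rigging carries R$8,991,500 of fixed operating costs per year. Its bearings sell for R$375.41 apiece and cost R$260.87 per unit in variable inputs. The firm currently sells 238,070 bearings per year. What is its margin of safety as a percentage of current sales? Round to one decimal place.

Unit CM = price − variable cost = R$375.41 − R$260.87 = R$114.54. Break-even units = R$8,991,500 ÷ R$114.54 = 78,500.96; break-even revenue = 78,500.96 × R$375.41 = R$29,470,045.53.
Current sales = 238,070 × R$375.41 = R$89,373,858.70.
Margin of safety = (R$89,373,858.70 − R$29,470,045.53) ÷ R$89,373,858.70 = 67.0%.

67.0%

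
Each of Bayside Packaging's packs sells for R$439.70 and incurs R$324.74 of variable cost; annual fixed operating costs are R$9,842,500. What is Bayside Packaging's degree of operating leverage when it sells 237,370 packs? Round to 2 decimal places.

1.56

Contribution at this volume is 237,370 × R$114.96 = R$27,288,055.20.
Operating income = contribution − fixed costs = R$27,288,055.20 − R$9,842,500 = R$17,445,555.20.
So DOL = total CM / EBIT = R$27,288,055.20 / R$17,445,555.20 = 1.5642.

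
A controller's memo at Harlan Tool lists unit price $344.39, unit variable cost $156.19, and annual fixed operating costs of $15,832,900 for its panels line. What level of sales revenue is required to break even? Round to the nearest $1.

$28,972,861

Contribution margin per unit = $344.39 − $156.19 = $188.20, a CM ratio of $188.20 ÷ $344.39 = 0.5465.
Break-even sales = FC ÷ CM ratio = $15,832,900 × $344.39 / $188.20 = $28,972,861.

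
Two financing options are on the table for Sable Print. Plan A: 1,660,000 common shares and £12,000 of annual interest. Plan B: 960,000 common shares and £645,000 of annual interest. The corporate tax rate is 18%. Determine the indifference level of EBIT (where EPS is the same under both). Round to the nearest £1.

Set EPS_A = EPS_B: (EBIT − £12,000)(1 − 0.18) ÷ 1,660,000 = (EBIT − £645,000)(1 − 0.18) ÷ 960,000.
Cancelling (1 − t) and cross-multiplying: 960,000·(EBIT − 12,000) = 1,660,000·(EBIT − 645,000).
Solving, EBIT = (645,000·1,660,000 − 12,000·960,000) / (1,660,000 − 960,000) = 1,059,180,000,000 / 700,000 = 1,513,114.29.

£1,513,114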